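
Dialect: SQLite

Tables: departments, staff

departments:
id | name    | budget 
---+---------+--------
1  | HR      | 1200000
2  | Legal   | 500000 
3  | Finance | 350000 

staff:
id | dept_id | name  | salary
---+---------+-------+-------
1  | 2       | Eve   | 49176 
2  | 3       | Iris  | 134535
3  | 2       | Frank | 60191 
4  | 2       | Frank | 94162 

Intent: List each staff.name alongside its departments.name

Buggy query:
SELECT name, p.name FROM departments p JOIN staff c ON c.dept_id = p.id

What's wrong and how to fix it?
Bug: Both tables have a 'name' column; the unqualified reference is ambiguous

Fix: Qualify the column with its table alias (c.name)

Corrected query:
SELECT c.name, p.name FROM departments p JOIN staff c ON c.dept_id = p.id

Result:
name  | name   
------+--------
Eve   | Legal  
Iris  | Finance
Frank | Legal  
Frank | Legal  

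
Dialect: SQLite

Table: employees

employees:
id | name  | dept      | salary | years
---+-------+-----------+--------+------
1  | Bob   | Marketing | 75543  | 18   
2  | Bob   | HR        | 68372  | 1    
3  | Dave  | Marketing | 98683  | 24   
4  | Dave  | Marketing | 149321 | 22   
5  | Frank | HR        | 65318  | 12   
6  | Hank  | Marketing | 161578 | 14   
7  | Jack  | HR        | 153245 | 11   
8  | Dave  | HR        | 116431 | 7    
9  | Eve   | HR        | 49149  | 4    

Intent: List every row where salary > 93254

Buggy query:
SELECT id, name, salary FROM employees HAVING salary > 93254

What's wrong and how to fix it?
Bug: This is a non-aggregate query (no GROUP BY, no aggregates), so in SQLite the HAVING clause is invalid here; a row-level condition belongs in WHERE

Fix: Replace HAVING with WHERE since the condition applies to individual rows

Corrected query:
SELECT id, name, salary FROM employees WHERE salary > 93254

Result:
id | name | salary
---+------+-------
3  | Dave | 98683 
4  | Dave | 149321
6  | Hank | 161578
7  | Jack | 153245
8  | Dave | 116431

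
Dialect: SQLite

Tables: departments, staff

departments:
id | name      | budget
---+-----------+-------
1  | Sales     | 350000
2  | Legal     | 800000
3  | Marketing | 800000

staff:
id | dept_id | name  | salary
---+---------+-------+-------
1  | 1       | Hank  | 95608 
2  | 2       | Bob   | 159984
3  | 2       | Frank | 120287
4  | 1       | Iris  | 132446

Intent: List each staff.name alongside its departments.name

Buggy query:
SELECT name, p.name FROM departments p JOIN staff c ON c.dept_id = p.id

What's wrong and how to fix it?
Bug: 'name' exists in both joined tables, so the database can't tell which one is meant

Fix: Prefix ambiguous columns with the table alias

Corrected query:
SELECT c.name, p.name FROM departments p JOIN staff c ON c.dept_id = p.id

Result:
name  | name 
------+------
Hank  | Sales
Bob   | Legal
Frank | Legal
Iris  | Sales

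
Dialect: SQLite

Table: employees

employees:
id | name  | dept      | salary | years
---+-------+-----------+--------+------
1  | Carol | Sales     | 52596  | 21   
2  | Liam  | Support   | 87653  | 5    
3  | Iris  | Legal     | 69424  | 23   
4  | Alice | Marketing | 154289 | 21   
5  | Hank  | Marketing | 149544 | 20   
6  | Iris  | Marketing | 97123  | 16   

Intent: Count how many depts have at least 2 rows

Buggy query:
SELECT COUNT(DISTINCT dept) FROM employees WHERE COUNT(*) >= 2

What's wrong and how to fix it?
Bug: WHERE filters individual rows, not groups, so a group-level COUNT is invalid there

Fix: Group first with HAVING COUNT(*) >= 2, then COUNT the resulting groups

Corrected query:
SELECT COUNT(*) FROM (SELECT dept FROM employees GROUP BY dept HAVING COUNT(*) >= 2)

Result:
COUNT(*)
--------
1       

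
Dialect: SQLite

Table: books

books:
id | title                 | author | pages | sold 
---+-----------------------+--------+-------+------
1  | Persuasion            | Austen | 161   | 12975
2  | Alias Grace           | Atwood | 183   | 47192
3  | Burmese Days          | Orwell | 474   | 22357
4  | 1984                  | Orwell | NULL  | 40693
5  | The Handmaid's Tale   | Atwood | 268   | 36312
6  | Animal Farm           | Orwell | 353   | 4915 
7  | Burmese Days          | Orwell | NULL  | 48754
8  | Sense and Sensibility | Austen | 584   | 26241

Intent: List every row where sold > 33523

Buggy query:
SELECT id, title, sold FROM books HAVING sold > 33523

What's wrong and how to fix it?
Bug: HAVING filters the output of aggregation, but this query has no GROUP BY and no aggregate functions, so SQLite rejects it (HAVING clause on a non-aggregate query); the condition here is per row

Fix: Replace HAVING with WHERE since the condition applies to individual rows

Corrected query:
SELECT id, title, sold FROM books WHERE sold > 33523

Result:
id | title               | sold 
---+---------------------+------
2  | Alias Grace         | 47192
4  | 1984                | 40693
5  | The Handmaid's Tale | 36312
7  | Burmese Days        | 48754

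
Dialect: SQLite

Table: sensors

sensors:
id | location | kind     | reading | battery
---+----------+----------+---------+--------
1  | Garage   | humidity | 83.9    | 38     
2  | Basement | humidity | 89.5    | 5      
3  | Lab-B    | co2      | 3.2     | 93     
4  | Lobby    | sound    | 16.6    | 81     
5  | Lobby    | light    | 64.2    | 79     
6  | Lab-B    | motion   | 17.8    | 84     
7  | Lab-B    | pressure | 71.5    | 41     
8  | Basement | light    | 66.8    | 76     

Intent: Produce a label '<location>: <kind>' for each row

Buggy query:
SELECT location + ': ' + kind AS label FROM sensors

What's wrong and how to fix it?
Bug: '+' is numeric addition; on text columns SQLite converts them to 0 instead of concatenating

Fix: Use the || operator for string concatenation

Corrected query:
SELECT location || ': ' || kind AS label FROM sensors

Result:
label             
------------------
Garage: humidity  
Basement: humidity
Lab-B: co2        
Lobby: sound      
Lobby: light      
Lab-B: motion     
Lab-B: pressure   
Basement: light   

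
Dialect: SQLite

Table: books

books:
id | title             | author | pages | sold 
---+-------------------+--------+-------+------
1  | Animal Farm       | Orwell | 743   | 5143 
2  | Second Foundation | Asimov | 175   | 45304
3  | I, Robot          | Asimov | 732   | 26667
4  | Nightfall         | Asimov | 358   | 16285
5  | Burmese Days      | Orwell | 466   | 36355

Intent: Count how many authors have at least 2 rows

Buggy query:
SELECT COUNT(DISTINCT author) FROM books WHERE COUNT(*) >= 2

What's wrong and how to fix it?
Bug: WHERE filters individual rows, not groups, so a group-level COUNT is invalid there

Fix: Group first with HAVING COUNT(*) >= 2, then COUNT the resulting groups

Corrected query:
SELECT COUNT(*) FROM (SELECT author FROM books GROUP BY author HAVING COUNT(*) >= 2)

Result:
COUNT(*)
--------
2       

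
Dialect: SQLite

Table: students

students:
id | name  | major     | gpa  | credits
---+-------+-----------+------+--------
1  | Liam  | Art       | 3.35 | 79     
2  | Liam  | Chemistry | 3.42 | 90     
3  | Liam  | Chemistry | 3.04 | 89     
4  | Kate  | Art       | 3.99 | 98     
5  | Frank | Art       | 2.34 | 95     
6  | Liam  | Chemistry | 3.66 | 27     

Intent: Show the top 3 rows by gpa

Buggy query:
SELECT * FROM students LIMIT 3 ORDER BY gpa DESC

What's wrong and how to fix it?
Bug: ORDER BY cannot follow LIMIT; LIMIT is the final clause

Fix: Swap the clauses: ORDER BY first, then LIMIT

Corrected query:
SELECT * FROM students ORDER BY gpa DESC LIMIT 3

Result:
id | name | major     | gpa  | credits
---+------+-----------+------+--------
4  | Kate | Art       | 3.99 | 98     
6  | Liam | Chemistry | 3.66 | 27     
2  | Liam | Chemistry | 3.42 | 90     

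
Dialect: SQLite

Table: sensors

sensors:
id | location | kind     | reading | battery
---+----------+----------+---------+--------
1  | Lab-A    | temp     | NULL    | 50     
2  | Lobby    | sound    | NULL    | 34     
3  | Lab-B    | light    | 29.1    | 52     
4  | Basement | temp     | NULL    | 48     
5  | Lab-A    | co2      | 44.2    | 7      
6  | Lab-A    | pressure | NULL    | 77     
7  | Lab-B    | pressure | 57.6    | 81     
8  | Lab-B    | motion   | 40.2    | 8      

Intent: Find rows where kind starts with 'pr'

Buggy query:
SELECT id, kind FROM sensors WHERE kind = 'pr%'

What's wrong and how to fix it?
Bug: Wildcards only work with LIKE; '=' treats '%' as a literal character

Fix: Use LIKE for wildcard pattern matching

Corrected query:
SELECT id, kind FROM sensors WHERE kind LIKE 'pr%'

Result:
id | kind    
---+---------
6  | pressure
7  | pressure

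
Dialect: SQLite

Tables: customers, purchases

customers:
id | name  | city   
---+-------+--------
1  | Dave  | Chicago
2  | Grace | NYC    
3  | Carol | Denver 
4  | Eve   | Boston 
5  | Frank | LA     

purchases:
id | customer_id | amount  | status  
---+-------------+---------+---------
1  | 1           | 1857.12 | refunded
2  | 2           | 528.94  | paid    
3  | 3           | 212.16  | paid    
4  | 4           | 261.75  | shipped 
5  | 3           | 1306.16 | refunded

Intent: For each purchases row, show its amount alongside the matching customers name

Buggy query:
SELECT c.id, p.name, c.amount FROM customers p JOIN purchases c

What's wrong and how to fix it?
Bug: Missing join condition: each purchases row is matched to all customers rows instead of just its own

Fix: Specify the join condition linking the foreign key to the parent id

Corrected query:
SELECT c.id, p.name, c.amount FROM customers p JOIN purchases c ON c.customer_id = p.id

Result:
id | name  | amount 
---+-------+--------
1  | Dave  | 1857.12
2  | Grace | 528.94 
3  | Carol | 212.16 
4  | Eve   | 261.75 
5  | Carol | 1306.16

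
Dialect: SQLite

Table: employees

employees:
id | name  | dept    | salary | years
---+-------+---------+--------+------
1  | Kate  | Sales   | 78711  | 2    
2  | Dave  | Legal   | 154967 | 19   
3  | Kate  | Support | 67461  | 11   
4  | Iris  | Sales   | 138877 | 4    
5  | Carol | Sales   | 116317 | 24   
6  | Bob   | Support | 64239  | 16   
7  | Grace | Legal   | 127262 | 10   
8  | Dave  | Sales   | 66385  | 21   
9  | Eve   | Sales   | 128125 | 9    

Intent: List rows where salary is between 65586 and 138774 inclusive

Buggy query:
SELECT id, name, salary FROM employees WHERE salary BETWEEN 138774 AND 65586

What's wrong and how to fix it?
Bug: The bounds are reversed; BETWEEN a AND b requires a <= b to match anything

Fix: Swap the bounds so the smaller value comes first

Corrected query:
SELECT id, name, salary FROM employees WHERE salary BETWEEN 65586 AND 138774

Result:
id | name  | salary
---+-------+-------
1  | Kate  | 78711 
3  | Kate  | 67461 
5  | Carol | 116317
7  | Grace | 127262
8  | Dave  | 66385 
9  | Eve   | 128125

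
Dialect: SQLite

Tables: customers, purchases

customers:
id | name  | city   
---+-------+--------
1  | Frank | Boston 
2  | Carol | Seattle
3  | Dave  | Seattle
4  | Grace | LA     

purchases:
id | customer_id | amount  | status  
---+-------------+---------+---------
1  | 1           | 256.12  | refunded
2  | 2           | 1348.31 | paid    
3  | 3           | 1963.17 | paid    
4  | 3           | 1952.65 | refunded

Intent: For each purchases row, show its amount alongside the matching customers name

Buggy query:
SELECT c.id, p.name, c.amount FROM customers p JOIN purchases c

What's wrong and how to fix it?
Bug: Missing join condition: each purchases row is matched to all customers rows instead of just its own

Fix: Specify the join condition linking the foreign key to the parent id

Corrected query:
SELECT c.id, p.name, c.amount FROM customers p JOIN purchases c ON c.customer_id = p.id

Result:
id | name  | amount 
---+-------+--------
1  | Frank | 256.12 
2  | Carol | 1348.31
3  | Dave  | 1963.17
4  | Dave  | 1952.65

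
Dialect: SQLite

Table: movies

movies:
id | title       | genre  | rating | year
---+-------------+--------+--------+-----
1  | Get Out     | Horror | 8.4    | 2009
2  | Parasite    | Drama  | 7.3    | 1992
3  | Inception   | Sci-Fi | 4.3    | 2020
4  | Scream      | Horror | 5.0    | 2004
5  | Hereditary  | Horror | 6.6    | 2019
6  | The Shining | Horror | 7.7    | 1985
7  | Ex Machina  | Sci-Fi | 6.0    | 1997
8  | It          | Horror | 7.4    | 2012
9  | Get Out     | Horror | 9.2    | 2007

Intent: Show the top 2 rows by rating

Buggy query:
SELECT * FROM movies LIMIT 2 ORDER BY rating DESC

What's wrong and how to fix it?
Bug: LIMIT must come after ORDER BY

Fix: Sort with ORDER BY, then apply LIMIT

Corrected query:
SELECT * FROM movies ORDER BY rating DESC LIMIT 2

Result:
id | title   | genre  | rating | year
---+---------+--------+--------+-----
9  | Get Out | Horror | 9.2    | 2007
1  | Get Out | Horror | 8.4    | 2009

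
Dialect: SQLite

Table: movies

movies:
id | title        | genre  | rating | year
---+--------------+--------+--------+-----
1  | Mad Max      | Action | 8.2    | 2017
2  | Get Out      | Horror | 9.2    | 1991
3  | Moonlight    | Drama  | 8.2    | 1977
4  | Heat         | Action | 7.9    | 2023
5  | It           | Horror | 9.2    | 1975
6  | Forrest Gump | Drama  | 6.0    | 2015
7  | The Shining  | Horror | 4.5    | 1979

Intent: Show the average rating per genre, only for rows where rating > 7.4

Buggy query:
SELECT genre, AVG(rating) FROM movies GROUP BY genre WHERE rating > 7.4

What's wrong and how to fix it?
Bug: WHERE cannot follow GROUP BY

Fix: Move the WHERE clause before GROUP BY

Corrected query:
SELECT genre, AVG(rating) FROM movies WHERE rating > 7.4 GROUP BY genre

Result:
genre  | AVG(rating)
-------+------------
Action | 8.05       
Drama  | 8.2        
Horror | 9.2        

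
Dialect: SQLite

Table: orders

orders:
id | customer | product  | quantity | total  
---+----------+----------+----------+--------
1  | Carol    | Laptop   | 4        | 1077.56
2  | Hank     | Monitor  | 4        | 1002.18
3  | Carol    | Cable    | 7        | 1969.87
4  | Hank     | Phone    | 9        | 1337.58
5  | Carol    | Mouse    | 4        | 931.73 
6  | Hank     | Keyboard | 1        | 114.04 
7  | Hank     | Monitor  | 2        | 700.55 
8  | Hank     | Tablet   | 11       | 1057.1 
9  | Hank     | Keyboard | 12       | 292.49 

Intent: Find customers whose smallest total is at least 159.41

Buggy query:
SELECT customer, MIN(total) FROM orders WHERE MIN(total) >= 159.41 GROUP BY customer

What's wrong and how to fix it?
Bug: MIN() in WHERE is a misuse of aggregate

Fix: Replace WHERE with HAVING after the GROUP BY

Corrected query:
SELECT customer, MIN(total) FROM orders GROUP BY customer HAVING MIN(total) >= 159.41

Result:
customer | MIN(total)
---------+-----------
Carol    | 931.73    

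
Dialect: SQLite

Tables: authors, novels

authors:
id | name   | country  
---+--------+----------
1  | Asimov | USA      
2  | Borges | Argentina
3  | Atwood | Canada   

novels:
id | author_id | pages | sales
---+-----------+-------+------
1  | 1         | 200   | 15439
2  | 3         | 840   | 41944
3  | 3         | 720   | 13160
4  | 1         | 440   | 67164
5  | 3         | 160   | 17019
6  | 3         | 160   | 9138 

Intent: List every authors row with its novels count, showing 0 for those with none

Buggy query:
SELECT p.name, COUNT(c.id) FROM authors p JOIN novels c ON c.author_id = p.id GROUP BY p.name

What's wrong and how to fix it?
Bug: An inner join excludes parents with zero children

Fix: Use LEFT JOIN so parents without children still appear (COUNT(c.id) gives 0)

Corrected query:
SELECT p.name, COUNT(c.id) FROM authors p LEFT JOIN novels c ON c.author_id = p.id GROUP BY p.name

Result:
name   | COUNT(c.id)
-------+------------
Asimov | 2          
Atwood | 4          
Borges | 0          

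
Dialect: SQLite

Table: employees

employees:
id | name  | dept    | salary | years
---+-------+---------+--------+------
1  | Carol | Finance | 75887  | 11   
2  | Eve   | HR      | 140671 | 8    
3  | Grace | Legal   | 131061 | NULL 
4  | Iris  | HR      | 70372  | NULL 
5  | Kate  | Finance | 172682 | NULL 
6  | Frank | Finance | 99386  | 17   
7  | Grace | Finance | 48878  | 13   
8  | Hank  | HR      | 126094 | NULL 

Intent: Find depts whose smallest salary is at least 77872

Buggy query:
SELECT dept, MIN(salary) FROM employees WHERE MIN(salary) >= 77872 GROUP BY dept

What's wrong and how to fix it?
Bug: Aggregates like MIN are computed per group after WHERE runs

Fix: Replace WHERE with HAVING after the GROUP BY

Corrected query:
SELECT dept, MIN(salary) FROM employees GROUP BY dept HAVING MIN(salary) >= 77872

Result:
dept  | MIN(salary)
------+------------
Legal | 131061     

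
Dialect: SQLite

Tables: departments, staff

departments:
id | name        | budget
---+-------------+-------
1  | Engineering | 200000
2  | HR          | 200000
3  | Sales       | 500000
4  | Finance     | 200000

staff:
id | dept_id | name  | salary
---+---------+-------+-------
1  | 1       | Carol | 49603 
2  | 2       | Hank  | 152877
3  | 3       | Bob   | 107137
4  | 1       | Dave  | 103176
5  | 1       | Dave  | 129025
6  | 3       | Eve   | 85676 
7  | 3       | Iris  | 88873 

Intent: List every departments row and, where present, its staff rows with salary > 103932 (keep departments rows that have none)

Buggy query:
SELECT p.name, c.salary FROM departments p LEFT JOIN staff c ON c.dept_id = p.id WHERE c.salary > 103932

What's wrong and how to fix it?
Bug: Filtering c.salary in WHERE discards the NULL rows produced by LEFT JOIN, turning it into an inner join

Fix: Move the right-table condition into the ON clause so unmatched parents are kept

Corrected query:
SELECT p.name, c.salary FROM departments p LEFT JOIN staff c ON c.dept_id = p.id AND c.salary > 103932

Result:
name        | salary
------------+-------
Engineering | 129025
HR          | 152877
Sales       | 107137
Finance     | NULL  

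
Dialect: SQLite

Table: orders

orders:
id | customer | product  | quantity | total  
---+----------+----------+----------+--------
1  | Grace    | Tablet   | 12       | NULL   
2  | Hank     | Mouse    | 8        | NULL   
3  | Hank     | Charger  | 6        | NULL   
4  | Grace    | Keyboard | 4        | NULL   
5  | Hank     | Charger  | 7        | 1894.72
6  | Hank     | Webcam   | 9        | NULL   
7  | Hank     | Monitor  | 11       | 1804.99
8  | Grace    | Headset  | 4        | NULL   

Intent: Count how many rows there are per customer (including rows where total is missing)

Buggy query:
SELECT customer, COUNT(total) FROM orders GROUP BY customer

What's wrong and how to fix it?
Bug: COUNT(total) skips NULLs, so groups with missing total are undercounted

Fix: Replace COUNT(total) with COUNT(*)

Corrected query:
SELECT customer, COUNT(*) FROM orders GROUP BY customer

Result:
customer | COUNT(*)
---------+---------
Grace    | 3       
Hank     | 5       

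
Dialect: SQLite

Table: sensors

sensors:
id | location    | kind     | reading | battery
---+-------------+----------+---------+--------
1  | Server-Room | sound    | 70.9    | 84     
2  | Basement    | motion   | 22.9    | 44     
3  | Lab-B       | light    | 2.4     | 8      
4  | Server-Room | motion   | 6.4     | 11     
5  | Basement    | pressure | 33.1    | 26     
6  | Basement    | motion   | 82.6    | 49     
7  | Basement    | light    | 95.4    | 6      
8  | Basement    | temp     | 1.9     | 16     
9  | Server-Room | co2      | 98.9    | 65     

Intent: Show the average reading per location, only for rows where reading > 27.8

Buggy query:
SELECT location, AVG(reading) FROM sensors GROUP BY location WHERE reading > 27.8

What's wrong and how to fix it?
Bug: WHERE cannot follow GROUP BY

Fix: Move the WHERE clause before GROUP BY

Corrected query:
SELECT location, AVG(reading) FROM sensors WHERE reading > 27.8 GROUP BY location

Result:
location    | AVG(reading)
------------+-------------
Basement    | 70.366667   
Server-Room | 84.9        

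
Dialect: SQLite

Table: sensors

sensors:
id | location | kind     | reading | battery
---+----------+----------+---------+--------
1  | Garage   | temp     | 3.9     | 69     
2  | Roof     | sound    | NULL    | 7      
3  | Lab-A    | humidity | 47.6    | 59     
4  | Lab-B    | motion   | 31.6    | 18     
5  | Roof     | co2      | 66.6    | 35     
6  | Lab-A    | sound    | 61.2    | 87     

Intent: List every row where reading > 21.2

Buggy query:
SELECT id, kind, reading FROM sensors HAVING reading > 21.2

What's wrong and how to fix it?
Bug: This is a non-aggregate query (no GROUP BY, no aggregates), so in SQLite the HAVING clause is invalid here; a row-level condition belongs in WHERE

Fix: Replace HAVING with WHERE since the condition applies to individual rows

Corrected query:
SELECT id, kind, reading FROM sensors WHERE reading > 21.2

Result:
id | kind     | reading
---+----------+--------
3  | humidity | 47.6   
4  | motion   | 31.6   
5  | co2      | 66.6   
6  | sound    | 61.2   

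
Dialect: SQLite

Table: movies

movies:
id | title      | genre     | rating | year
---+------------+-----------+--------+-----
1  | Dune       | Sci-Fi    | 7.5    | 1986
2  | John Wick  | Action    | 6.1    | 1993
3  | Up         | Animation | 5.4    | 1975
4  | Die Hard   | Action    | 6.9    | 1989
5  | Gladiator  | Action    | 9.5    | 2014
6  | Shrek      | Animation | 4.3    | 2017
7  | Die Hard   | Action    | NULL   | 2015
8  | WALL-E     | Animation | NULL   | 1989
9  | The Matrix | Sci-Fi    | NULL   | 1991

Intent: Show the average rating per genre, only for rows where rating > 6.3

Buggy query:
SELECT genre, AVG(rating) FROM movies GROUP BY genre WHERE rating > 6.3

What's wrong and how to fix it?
Bug: WHERE cannot follow GROUP BY

Fix: Move the WHERE clause before GROUP BY

Corrected query:
SELECT genre, AVG(rating) FROM movies WHERE rating > 6.3 GROUP BY genre

Result:
genre  | AVG(rating)
-------+------------
Action | 8.2        
Sci-Fi | 7.5        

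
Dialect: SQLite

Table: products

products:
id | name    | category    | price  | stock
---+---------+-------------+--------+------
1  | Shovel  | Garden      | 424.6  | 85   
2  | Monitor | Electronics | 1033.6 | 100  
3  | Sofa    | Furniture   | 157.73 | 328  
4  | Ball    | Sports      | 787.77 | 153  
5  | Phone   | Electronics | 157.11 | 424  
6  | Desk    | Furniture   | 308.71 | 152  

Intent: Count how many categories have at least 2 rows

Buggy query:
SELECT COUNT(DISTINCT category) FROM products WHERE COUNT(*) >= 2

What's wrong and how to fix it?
Bug: COUNT(*) cannot appear in WHERE; the per-group count doesn't exist yet

Fix: Group first with HAVING COUNT(*) >= 2, then COUNT the resulting groups

Corrected query:
SELECT COUNT(*) FROM (SELECT category FROM products GROUP BY category HAVING COUNT(*) >= 2)

Result:
COUNT(*)
--------
2       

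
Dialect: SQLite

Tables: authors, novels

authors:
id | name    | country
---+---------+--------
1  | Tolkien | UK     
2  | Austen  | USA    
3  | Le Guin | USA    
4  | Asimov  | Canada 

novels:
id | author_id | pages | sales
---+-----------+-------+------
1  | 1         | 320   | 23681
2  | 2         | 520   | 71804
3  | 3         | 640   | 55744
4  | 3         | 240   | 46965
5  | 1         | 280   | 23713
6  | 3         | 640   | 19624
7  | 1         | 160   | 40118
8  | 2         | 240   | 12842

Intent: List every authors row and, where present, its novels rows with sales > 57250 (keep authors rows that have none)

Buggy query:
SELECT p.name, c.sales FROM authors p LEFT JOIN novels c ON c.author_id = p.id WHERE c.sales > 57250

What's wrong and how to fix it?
Bug: Filtering c.sales in WHERE discards the NULL rows produced by LEFT JOIN, turning it into an inner join

Fix: Put 'c.sales > 57250' in the JOIN's ON clause instead of WHERE

Corrected query:
SELECT p.name, c.sales FROM authors p LEFT JOIN novels c ON c.author_id = p.id AND c.sales > 57250

Result:
name    | sales
--------+------
Tolkien | NULL 
Austen  | 71804
Le Guin | NULL 
Asimov  | NULL 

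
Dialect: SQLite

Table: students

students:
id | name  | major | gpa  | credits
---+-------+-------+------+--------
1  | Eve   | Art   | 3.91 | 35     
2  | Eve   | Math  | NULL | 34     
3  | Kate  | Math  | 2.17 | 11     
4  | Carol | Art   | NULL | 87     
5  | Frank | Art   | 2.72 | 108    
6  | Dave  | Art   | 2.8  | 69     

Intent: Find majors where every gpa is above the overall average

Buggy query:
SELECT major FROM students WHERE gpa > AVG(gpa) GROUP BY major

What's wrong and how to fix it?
Bug: WHERE evaluates per row before aggregation, so AVG() is unavailable

Fix: Use a subquery for AVG and a HAVING MIN(...) filter so the condition holds for every row in the group

Corrected query:
SELECT major FROM students GROUP BY major HAVING MIN(gpa) > (SELECT AVG(gpa) FROM students)

Result:
(no rows)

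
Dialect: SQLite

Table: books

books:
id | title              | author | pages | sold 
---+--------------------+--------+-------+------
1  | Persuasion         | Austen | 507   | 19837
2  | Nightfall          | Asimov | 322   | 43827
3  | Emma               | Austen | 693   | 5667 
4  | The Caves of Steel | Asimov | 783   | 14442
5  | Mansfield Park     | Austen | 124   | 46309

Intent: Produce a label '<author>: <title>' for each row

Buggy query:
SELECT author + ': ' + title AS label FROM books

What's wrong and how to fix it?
Bug: '+' is numeric addition; on text columns SQLite converts them to 0 instead of concatenating

Fix: Replace + with || to concatenate text

Corrected query:
SELECT author || ': ' || title AS label FROM books

Result:
label                     
--------------------------
Austen: Persuasion        
Asimov: Nightfall         
Austen: Emma              
Asimov: The Caves of Steel
Austen: Mansfield Park    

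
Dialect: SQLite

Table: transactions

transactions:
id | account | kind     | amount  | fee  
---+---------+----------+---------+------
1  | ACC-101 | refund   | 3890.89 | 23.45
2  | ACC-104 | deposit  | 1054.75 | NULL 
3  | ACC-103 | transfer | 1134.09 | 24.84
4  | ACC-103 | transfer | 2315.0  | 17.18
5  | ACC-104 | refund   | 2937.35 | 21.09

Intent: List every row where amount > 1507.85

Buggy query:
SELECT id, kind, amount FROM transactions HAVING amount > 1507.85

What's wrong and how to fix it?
Bug: This is a non-aggregate query (no GROUP BY, no aggregates), so in SQLite the HAVING clause is invalid here; a row-level condition belongs in WHERE

Fix: Use WHERE for row-level filtering

Corrected query:
SELECT id, kind, amount FROM transactions WHERE amount > 1507.85

Result:
id | kind     | amount 
---+----------+--------
1  | refund   | 3890.89
4  | transfer | 2315   
5  | refund   | 2937.35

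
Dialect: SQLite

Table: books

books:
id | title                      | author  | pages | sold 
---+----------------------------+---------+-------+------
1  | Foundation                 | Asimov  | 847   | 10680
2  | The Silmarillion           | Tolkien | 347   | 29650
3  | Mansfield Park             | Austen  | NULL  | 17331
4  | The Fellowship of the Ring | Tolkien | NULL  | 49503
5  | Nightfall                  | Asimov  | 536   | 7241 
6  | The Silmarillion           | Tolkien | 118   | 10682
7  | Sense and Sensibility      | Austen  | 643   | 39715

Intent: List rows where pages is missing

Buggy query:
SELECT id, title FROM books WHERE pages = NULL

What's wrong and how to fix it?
Bug: Comparing to NULL with '=' never matches; NULL = NULL is unknown, not true

Fix: Use IS NULL to test for NULL

Corrected query:
SELECT id, title FROM books WHERE pages IS NULL

Result:
id | title                     
---+---------------------------
3  | Mansfield Park            
4  | The Fellowship of the Ring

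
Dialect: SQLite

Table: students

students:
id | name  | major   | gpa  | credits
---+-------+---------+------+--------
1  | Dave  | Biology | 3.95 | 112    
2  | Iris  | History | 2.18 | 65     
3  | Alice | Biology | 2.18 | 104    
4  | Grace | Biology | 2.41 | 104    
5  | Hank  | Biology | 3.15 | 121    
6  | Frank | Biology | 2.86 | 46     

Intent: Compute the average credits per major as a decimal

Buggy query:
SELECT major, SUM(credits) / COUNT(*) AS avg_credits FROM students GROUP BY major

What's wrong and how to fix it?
Bug: SUM(credits) and COUNT(*) are both integers; the division truncates the fractional part

Fix: Multiply by 1.0 (or CAST to REAL) to force floating-point division

Corrected query:
SELECT major, SUM(credits) * 1.0 / COUNT(*) AS avg_credits FROM students GROUP BY major

Result:
major   | avg_credits
--------+------------
Biology | 97.4       
History | 65         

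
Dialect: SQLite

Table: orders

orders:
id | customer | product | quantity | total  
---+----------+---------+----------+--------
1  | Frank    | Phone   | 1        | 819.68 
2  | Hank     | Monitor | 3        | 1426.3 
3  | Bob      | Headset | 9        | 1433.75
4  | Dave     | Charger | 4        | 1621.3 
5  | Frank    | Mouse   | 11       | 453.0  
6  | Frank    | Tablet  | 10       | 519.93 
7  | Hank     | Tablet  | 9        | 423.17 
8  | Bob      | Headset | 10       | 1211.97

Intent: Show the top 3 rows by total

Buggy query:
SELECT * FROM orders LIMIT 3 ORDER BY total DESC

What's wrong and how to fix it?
Bug: ORDER BY cannot follow LIMIT; LIMIT is the final clause

Fix: Swap the clauses: ORDER BY first, then LIMIT

Corrected query:
SELECT * FROM orders ORDER BY total DESC LIMIT 3

Result:
id | customer | product | quantity | total  
---+----------+---------+----------+--------
4  | Dave     | Charger | 4        | 1621.3 
3  | Bob      | Headset | 9        | 1433.75
2  | Hank     | Monitor | 3        | 1426.3 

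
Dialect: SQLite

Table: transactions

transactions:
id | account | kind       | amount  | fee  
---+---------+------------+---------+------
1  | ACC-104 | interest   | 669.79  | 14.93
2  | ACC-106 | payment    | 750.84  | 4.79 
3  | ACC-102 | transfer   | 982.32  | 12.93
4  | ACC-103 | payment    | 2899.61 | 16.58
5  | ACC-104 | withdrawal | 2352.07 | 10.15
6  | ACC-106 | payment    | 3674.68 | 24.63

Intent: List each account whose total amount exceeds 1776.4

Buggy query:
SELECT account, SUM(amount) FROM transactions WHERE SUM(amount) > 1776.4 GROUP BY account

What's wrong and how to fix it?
Bug: Aggregate functions cannot appear in a WHERE clause

Fix: Use HAVING (which filters groups after aggregation) instead of WHERE

Corrected query:
SELECT account, SUM(amount) FROM transactions GROUP BY account HAVING SUM(amount) > 1776.4

Result:
account | SUM(amount)
--------+------------
ACC-103 | 2899.61    
ACC-104 | 3021.86    
ACC-106 | 4425.52    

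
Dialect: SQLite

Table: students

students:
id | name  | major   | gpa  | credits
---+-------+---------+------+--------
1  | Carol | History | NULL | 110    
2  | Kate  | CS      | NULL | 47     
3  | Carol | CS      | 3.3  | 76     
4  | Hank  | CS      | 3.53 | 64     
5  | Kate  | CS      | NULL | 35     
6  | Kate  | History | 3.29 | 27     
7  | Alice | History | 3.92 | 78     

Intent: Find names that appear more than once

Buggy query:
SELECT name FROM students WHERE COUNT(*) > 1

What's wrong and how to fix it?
Bug: COUNT(*) is an aggregate and cannot be used in WHERE

Fix: GROUP BY name, then filter groups with HAVING COUNT(*) > 1

Corrected query:
SELECT name FROM students GROUP BY name HAVING COUNT(*) > 1

Result:
name 
-----
Carol
Kate 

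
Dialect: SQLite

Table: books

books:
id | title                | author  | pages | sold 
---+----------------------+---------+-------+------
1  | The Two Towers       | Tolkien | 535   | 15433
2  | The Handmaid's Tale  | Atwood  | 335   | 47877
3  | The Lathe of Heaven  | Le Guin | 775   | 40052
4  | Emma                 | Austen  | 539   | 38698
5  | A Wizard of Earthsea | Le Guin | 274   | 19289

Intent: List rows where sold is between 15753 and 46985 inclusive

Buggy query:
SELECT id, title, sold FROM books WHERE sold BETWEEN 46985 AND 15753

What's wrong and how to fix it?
Bug: BETWEEN expects the lower bound first; with 46985 AND 15753 the range is empty

Fix: Write BETWEEN 15753 AND 46985

Corrected query:
SELECT id, title, sold FROM books WHERE sold BETWEEN 15753 AND 46985

Result:
id | title                | sold 
---+----------------------+------
3  | The Lathe of Heaven  | 40052
4  | Emma                 | 38698
5  | A Wizard of Earthsea | 19289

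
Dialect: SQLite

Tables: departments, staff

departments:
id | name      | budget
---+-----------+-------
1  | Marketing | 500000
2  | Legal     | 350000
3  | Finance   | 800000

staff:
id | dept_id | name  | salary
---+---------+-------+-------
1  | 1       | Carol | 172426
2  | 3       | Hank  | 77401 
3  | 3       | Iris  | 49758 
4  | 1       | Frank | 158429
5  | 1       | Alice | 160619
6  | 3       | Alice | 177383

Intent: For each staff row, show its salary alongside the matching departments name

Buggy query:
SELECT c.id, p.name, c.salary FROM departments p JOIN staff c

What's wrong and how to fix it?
Bug: JOIN with no ON clause produces a cartesian product; every staff row pairs with every departments row

Fix: Add ON c.dept_id = p.id to the JOIN

Corrected query:
SELECT c.id, p.name, c.salary FROM departments p JOIN staff c ON c.dept_id = p.id

Result:
id | name      | salary
---+-----------+-------
1  | Marketing | 172426
2  | Finance   | 77401 
3  | Finance   | 49758 
4  | Marketing | 158429
5  | Marketing | 160619
6  | Finance   | 177383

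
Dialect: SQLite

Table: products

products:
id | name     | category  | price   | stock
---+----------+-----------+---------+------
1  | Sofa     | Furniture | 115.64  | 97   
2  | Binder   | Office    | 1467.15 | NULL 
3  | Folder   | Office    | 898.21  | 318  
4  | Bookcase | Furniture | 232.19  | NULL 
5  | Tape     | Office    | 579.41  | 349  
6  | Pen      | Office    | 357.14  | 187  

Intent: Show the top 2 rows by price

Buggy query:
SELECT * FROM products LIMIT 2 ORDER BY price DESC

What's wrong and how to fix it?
Bug: ORDER BY cannot follow LIMIT; LIMIT is the final clause

Fix: Swap the clauses: ORDER BY first, then LIMIT

Corrected query:
SELECT * FROM products ORDER BY price DESC LIMIT 2

Result:
id | name   | category | price   | stock
---+--------+----------+---------+------
2  | Binder | Office   | 1467.15 | NULL 
3  | Folder | Office   | 898.21  | 318  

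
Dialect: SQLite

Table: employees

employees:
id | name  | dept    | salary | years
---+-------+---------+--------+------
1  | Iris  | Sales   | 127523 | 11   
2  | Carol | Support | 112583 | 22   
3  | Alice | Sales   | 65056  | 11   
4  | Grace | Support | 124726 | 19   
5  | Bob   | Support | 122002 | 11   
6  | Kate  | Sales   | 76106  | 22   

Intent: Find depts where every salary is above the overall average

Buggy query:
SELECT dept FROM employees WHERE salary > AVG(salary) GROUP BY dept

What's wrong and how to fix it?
Bug: WHERE evaluates per row before aggregation, so AVG() is unavailable

Fix: Compute the overall average in a scalar subquery and compare each group's MIN against it in HAVING

Corrected query:
SELECT dept FROM employees GROUP BY dept HAVING MIN(salary) > (SELECT AVG(salary) FROM employees)

Result:
dept   
-------
Support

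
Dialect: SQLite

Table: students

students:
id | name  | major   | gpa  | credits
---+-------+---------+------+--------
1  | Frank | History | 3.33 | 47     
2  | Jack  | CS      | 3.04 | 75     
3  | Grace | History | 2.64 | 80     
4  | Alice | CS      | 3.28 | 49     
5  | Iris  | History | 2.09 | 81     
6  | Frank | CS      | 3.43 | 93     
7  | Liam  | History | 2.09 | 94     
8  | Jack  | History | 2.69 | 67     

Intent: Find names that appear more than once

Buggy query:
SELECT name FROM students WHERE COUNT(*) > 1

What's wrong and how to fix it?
Bug: WHERE can't reference COUNT(*); aggregates are computed after WHERE

Fix: Group first, then use HAVING for the count condition

Corrected query:
SELECT name FROM students GROUP BY name HAVING COUNT(*) > 1

Result:
name 
-----
Frank
Jack 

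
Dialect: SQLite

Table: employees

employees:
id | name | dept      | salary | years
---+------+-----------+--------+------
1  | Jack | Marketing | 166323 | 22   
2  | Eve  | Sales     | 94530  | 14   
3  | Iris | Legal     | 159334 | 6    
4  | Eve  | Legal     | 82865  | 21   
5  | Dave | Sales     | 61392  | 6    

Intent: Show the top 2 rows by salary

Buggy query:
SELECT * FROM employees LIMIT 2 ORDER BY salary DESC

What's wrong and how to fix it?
Bug: ORDER BY cannot follow LIMIT; LIMIT is the final clause

Fix: Sort with ORDER BY, then apply LIMIT

Corrected query:
SELECT * FROM employees ORDER BY salary DESC LIMIT 2

Result:
id | name | dept      | salary | years
---+------+-----------+--------+------
1  | Jack | Marketing | 166323 | 22   
3  | Iris | Legal     | 159334 | 6    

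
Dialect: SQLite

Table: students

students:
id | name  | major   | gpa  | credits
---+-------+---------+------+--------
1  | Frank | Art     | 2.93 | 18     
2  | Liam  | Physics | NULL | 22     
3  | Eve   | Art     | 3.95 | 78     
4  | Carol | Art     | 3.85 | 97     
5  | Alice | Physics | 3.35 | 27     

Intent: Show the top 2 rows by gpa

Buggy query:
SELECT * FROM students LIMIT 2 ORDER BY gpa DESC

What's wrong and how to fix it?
Bug: ORDER BY cannot follow LIMIT; LIMIT is the final clause

Fix: Swap the clauses: ORDER BY first, then LIMIT

Corrected query:
SELECT * FROM students ORDER BY gpa DESC LIMIT 2

Result:
id | name  | major | gpa  | credits
---+-------+-------+------+--------
3  | Eve   | Art   | 3.95 | 78     
4  | Carol | Art   | 3.85 | 97     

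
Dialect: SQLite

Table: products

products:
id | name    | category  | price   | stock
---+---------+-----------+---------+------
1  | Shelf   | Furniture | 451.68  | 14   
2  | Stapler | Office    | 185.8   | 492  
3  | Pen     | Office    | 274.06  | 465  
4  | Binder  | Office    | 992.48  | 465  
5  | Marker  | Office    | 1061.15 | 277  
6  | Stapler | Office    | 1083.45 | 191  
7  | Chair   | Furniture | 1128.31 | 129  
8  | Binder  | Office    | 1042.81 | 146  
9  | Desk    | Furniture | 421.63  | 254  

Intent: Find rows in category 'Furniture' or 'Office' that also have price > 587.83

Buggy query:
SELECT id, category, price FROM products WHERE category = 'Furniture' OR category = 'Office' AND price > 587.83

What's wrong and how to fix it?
Bug: AND binds tighter than OR, so this parses as category = 'Furniture' OR (category = 'Office' AND price > 587.83)

Fix: Group the OR with parentheses (or use IN), then AND the threshold

Corrected query:
SELECT id, category, price FROM products WHERE (category = 'Furniture' OR category = 'Office') AND price > 587.83

Result:
id | category  | price  
---+-----------+--------
4  | Office    | 992.48 
5  | Office    | 1061.15
6  | Office    | 1083.45
7  | Furniture | 1128.31
8  | Office    | 1042.81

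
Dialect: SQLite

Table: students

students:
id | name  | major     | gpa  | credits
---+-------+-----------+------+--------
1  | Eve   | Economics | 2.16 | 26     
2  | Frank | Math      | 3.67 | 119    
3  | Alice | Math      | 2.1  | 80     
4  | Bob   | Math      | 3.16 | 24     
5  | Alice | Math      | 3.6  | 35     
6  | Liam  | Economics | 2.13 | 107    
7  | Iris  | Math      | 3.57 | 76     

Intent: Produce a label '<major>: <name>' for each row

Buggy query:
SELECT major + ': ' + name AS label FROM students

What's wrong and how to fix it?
Bug: '+' is numeric addition; on text columns SQLite converts them to 0 instead of concatenating

Fix: Use the || operator for string concatenation

Corrected query:
SELECT major || ': ' || name AS label FROM students

Result:
label          
---------------
Economics: Eve 
Math: Frank    
Math: Alice    
Math: Bob      
Math: Alice    
Economics: Liam
Math: Iris     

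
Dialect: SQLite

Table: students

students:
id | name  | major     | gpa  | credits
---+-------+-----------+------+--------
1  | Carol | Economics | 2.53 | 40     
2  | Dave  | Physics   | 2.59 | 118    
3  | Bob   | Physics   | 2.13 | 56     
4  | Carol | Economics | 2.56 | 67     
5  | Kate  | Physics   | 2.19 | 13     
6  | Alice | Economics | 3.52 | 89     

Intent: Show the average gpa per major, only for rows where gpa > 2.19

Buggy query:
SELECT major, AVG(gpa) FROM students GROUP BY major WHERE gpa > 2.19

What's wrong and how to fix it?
Bug: Row-level WHERE must come before GROUP BY in the clause order

Fix: Move the WHERE clause before GROUP BY

Corrected query:
SELECT major, AVG(gpa) FROM students WHERE gpa > 2.19 GROUP BY major

Result:
major     | AVG(gpa)
----------+---------
Economics | 2.87    
Physics   | 2.59    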